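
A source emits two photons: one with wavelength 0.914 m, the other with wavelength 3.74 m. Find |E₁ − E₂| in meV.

1.02 × 10^-3 meV

Using E = hc/λ: E₁ = 2.173 × 10^-25 J, E₂ = 5.311 × 10^-26 J.
|ΔE| = |2.173 × 10^-25 − 5.311 × 10^-26| = 1.64 × 10^-25 J = 1.02 × 10^-3 meV.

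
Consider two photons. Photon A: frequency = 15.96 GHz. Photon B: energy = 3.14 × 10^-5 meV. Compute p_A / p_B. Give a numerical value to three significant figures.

p_A = 3.528 × 10^-32 kg·m/s (from frequency = 15.96 GHz, via p = hf/c).
p_B = 1.678 × 10^-35 kg·m/s (from energy = 3.14 × 10^-5 meV, via p = E/c).
Ratio = 3.528 × 10^-32 / 1.678 × 10^-35 = 2100.

2100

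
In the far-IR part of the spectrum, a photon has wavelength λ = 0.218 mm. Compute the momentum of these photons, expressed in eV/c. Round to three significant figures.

5.69e-3 eV/c

Use h = 6.62607015e-34 J·s, c = 2.99792458e8 m/s, 1 eV = 1.602176634e-19 J.
First convert: λ = 0.218 mm = 2.18e-4 m.
Apply p = h/λ: p = 3.039e-30 kg·m/s.
Converting to eV/c: p = 0.005687 eV/c ≈ 5.69e-3 eV/c.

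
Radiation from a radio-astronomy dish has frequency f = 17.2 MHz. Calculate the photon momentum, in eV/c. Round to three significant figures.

7.11·10^-8 eV/c

Convert to SI: f = 17.2 MHz = 1.72·10^7 Hz.
Since p = hf/c for a photon, p = 3.802·10^-35 kg·m/s.
Converting to eV/c: p = 7.113·10^-8 eV/c ≈ 7.11·10^-8 eV/c.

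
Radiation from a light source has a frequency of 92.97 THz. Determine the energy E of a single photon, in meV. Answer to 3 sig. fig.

384 meV

(h = 6.62607015e-34 J·s, 1 eV = 1.602176634e-19 J.)
Convert to SI: f = 92.97 THz = 9.297e13 Hz.
Apply E = hf: E = 6.160e-20 J.
Converting to meV: E = 384.5 meV ≈ 384 meV.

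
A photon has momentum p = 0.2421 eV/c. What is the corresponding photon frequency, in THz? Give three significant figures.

Convert to SI: p = 0.2421 eV/c = 1.2939 × 10^-28 kg·m/s.
The photon relation is f = pc/h, giving f = 5.854 × 10^13 Hz.
Converting to THz: f = 58.54 THz ≈ 58.5 THz.

58.5 THz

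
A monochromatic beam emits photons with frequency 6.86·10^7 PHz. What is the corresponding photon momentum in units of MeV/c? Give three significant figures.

Use h = 6.62607015·10^-34 J·s, c = 2.99792458·10^8 m/s, 1 eV = 1.602176634·10^-19 J.
First convert: f = 6.86·10^7 PHz = 6.86·10^22 Hz.
Since p = hf/c for a photon, p = 1.516·10^-19 kg·m/s.
Converting to MeV/c: p = 283.7 MeV/c ≈ 284 MeV/c.

284 MeV/c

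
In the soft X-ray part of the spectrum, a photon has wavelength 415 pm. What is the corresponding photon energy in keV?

First convert: λ = 415 pm = 4.15 × 10^-10 m.
The photon relation is E = hc/λ, giving E = 4.787 × 10^-16 J.
Converting to keV: E = 2.988 keV ≈ 2.99 keV.

2.99 keV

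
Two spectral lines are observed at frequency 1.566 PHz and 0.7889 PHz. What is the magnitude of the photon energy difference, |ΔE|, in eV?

3.21 eV

Using E = hf: E₁ = 1.0376 × 10^-18 J, E₂ = 5.2273 × 10^-19 J.
|ΔE| = |1.0376 × 10^-18 − 5.2273 × 10^-19| = 5.15 × 10^-19 J = 3.21 eV.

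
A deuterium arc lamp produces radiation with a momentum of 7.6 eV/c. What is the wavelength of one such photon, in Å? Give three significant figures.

1630 Å

First convert: p = 7.6 eV/c = 4.0617e-27 kg·m/s.
For a photon λ = h/p, so λ = 1.631e-7 m.
Converting to Å: λ = 1631 Å ≈ 1630 Å.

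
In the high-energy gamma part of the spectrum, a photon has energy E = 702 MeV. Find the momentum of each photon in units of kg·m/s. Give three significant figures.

Take c = 2.99792458e8 m/s, 1 eV = 1.602176634e-19 J.
First convert: E = 702 MeV = 1.1247e-10 J.
Apply p = E/c: p = 3.752e-19 kg·m/s.
So p ≈ 3.75e-19 kg·m/s.

3.75e-19 kg·m/s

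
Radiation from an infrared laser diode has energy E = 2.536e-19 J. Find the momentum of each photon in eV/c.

1.58 eV/c

Apply p = E/c: p = 8.459e-28 kg·m/s.
Converting to eV/c: p = 1.583 eV/c ≈ 1.58 eV/c.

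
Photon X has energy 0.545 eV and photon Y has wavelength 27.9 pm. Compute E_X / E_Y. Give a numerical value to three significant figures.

E_X = 8.732e-20 J (from energy = 0.545 eV, via E given directly).
E_Y = 7.120e-15 J (from wavelength = 27.9 pm, via E = hc/λ).
Ratio = 8.732e-20 / 7.120e-15 = 1.23e-5.

1.23e-5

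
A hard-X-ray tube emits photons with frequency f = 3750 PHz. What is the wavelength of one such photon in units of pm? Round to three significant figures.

79.9 pm

Use c = 2.99792458 × 10^8 m/s.
Convert to SI: f = 3750 PHz = 3.75 × 10^18 Hz.
For a photon λ = c/f, so λ = 7.994 × 10^-11 m.
Converting to pm: λ = 79.94 pm ≈ 79.9 pm.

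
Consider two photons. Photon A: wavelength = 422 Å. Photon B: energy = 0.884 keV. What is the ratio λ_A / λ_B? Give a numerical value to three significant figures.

30.1

λ_A = 4.220e-8 m (from wavelength = 422 Å, via λ given directly).
λ_B = 1.403e-9 m (from energy = 0.884 keV, via λ = hc/E).
Ratio = 4.220e-8 / 1.403e-9 = 30.1.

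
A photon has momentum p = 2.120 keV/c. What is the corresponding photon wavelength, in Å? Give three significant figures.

5.85 Å

Use h = 6.62607015e-34 J·s, c = 2.99792458e8 m/s, 1 eV = 1.602176634e-19 J.
Convert to SI: p = 2.120 keV/c = 1.1330e-24 kg·m/s.
For a photon λ = h/p, so λ = 5.848e-10 m.
Converting to Å: λ = 5.848 Å ≈ 5.85 Å.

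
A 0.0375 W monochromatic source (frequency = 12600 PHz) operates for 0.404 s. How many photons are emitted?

Total energy: E_total = P·t = 0.0375 × 0.404 = 0.01515 J.
Per-photon energy: E = 8.349 × 10^-15 J.
N = E_total / E_photon = 1.81 × 10^12.

1.81 × 10^12 photons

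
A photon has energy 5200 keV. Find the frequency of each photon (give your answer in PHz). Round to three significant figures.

Use h = 6.62607015 × 10^-34 J·s, 1 eV = 1.602176634 × 10^-19 J.
In SI units: E = 5200 keV = 8.3313 × 10^-13 J.
Since f = E/h for a photon, f = 1.257 × 10^21 Hz.
Converting to PHz: f = 1.257 × 10^6 PHz ≈ 1.26 × 10^6 PHz.

1.26 × 10^6 PHz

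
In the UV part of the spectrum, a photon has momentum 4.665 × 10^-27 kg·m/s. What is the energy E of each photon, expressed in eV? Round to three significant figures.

Since E = pc for a photon, E = 1.399 × 10^-18 J.
Converting to eV: E = 8.729 eV ≈ 8.73 eV.

8.73 eV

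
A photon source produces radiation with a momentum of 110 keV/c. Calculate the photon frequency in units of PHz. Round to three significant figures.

2.66e4 PHz

Use h = 6.62607015e-34 J·s, c = 2.99792458e8 m/s, 1 eV = 1.602176634e-19 J.
Convert to SI: p = 110 keV/c = 5.8787e-23 kg·m/s.
Apply f = pc/h: f = 2.660e19 Hz.
Converting to PHz: f = 26600 PHz ≈ 2.66e4 PHz.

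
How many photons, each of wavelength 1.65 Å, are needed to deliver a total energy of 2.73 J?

Per-photon energy: E = 1.204e-15 J (from wavelength = 1.65 Å).
N = E_total / E_photon = 2.73 J / 1.204e-15 J = 2.27e15.

2.27e15 photons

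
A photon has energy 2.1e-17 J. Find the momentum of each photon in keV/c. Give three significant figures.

0.131 keV/c

Apply p = E/c: p = 7.005e-26 kg·m/s.
Converting to keV/c: p = 0.1311 keV/c ≈ 0.131 keV/c.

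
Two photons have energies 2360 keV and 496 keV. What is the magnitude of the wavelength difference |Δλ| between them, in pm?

Using λ = hc/E: λ₁ = 5.254e-13 m, λ₂ = 2.500e-12 m.
|Δλ| = |5.254e-13 − 2.500e-12| = 1.97e-12 m = 1.97 pm.

1.97 pm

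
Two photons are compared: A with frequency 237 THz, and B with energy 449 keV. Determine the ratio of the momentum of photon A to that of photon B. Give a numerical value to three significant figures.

2.18·10^-6

p_A = 5.238·10^-28 kg·m/s (from frequency = 237 THz, via p = hf/c).
p_B = 2.400·10^-22 kg·m/s (from energy = 449 keV, via p = E/c).
Ratio = 5.238·10^-28 / 2.400·10^-22 = 2.18·10^-6.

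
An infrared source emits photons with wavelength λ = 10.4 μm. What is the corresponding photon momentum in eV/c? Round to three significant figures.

In SI units: λ = 10.4 μm = 1.04 × 10^-5 m.
The photon relation is p = h/λ, giving p = 6.371 × 10^-29 kg·m/s.
Converting to eV/c: p = 0.1192 eV/c ≈ 0.119 eV/c.

0.119 eV/c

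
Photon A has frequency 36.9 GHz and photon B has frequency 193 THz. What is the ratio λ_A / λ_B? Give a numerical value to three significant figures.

5230

λ_A = 0.008124 m (from frequency = 36.9 GHz, via λ = c/f).
λ_B = 1.553 × 10^-6 m (from frequency = 193 THz, via λ = c/f).
Ratio = 0.008124 / 1.553 × 10^-6 = 5230.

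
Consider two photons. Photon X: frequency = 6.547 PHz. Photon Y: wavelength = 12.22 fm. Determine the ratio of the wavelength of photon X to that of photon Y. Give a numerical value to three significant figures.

λ_X = 4.579 × 10^-8 m (from frequency = 6.547 PHz, via λ = c/f).
λ_Y = 1.222 × 10^-14 m (from wavelength = 12.22 fm, via λ given directly).
Ratio = 4.579 × 10^-8 / 1.222 × 10^-14 = 3.75 × 10^6.

3.75 × 10^6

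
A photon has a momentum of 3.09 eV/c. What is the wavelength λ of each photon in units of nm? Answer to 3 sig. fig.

401 nm

First convert: p = 3.09 eV/c = 1.6514·10^-27 kg·m/s.
Apply λ = h/p: λ = 4.012·10^-7 m.
Converting to nm: λ = 401.2 nm ≈ 401 nm.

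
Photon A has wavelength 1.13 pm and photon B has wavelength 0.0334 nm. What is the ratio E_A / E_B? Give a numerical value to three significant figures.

E_A = 1.758 × 10^-13 J (from wavelength = 1.13 pm, via E = hc/λ).
E_B = 5.947 × 10^-15 J (from wavelength = 0.0334 nm, via E = hc/λ).
Ratio = 1.758 × 10^-13 / 5.947 × 10^-15 = 29.6.

29.6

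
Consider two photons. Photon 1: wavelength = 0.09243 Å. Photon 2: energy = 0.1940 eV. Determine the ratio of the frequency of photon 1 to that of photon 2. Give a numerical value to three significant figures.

6.91e5

f_1 = 3.243e19 Hz (from wavelength = 0.09243 Å, via f = c/λ).
f_2 = 4.691e13 Hz (from energy = 0.1940 eV, via f = E/h).
Ratio = 3.243e19 / 4.691e13 = 6.91e5.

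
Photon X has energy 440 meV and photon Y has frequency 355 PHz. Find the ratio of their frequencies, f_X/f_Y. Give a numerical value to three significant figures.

f_X = 1.064 × 10^14 Hz (from energy = 440 meV, via f = E/h).
f_Y = 3.550 × 10^17 Hz (from frequency = 355 PHz, via f given directly).
Ratio = 1.064 × 10^14 / 3.550 × 10^17 = 3.00 × 10^-4.

3.00 × 10^-4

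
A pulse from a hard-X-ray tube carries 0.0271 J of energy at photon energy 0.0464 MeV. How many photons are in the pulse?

3.65e12 photons

Per-photon energy: E = 7.434e-15 J (from energy = 0.0464 MeV).
N = E_total / E_photon = 0.0271 J / 7.434e-15 J = 3.65e12.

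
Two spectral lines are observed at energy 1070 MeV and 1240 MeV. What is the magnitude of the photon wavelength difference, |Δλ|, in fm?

Using λ = hc/E: λ₁ = 1.159e-15 m, λ₂ = 9.999e-16 m.
|Δλ| = |1.159e-15 − 9.999e-16| = 1.59e-16 m = 0.159 fm.

0.159 fm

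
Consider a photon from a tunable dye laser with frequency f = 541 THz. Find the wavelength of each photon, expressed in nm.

554 nm

Convert to SI: f = 541 THz = 5.41e14 Hz.
The photon relation is λ = c/f, giving λ = 5.541e-7 m.
Converting to nm: λ = 554.1 nm ≈ 554 nm.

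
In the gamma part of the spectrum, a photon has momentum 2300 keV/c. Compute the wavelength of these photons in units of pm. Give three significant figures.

0.539 pm

Convert to SI: p = 2300 keV/c = 1.2292e-21 kg·m/s.
Since λ = h/p for a photon, λ = 5.391e-13 m.
Converting to pm: λ = 0.5391 pm ≈ 0.539 pm.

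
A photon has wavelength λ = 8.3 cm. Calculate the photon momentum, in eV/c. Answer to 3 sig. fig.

First convert: λ = 8.3 cm = 0.083 m.
The photon relation is p = h/λ, giving p = 7.983·10^-33 kg·m/s.
Converting to eV/c: p = 1.494·10^-5 eV/c ≈ 1.49·10^-5 eV/c.

1.49·10^-5 eV/c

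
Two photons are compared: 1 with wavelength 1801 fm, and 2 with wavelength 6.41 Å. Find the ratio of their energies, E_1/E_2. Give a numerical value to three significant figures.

E_1 = 1.103·10^-13 J (from wavelength = 1801 fm, via E = hc/λ).
E_2 = 3.099·10^-16 J (from wavelength = 6.41 Å, via E = hc/λ).
Ratio = 1.103·10^-13 / 3.099·10^-16 = 356.

356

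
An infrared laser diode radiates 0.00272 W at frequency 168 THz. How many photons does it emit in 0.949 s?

Total energy: E_total = P·t = 0.00272 × 0.949 = 0.002581 J.
Per-photon energy: E = 1.113e-19 J.
N = E_total / E_photon = 2.32e16.

2.32e16 photons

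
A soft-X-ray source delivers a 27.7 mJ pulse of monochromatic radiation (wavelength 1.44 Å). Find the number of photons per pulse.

Per-photon energy: E = 1.379e-15 J (from wavelength = 1.44 Å).
N = E_total / E_photon = 0.0277 J / 1.379e-15 J = 2.01e13.

2.01e13 photons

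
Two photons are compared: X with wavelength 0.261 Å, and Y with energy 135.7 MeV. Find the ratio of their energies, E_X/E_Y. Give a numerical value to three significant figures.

3.50e-4

E_X = 7.611e-15 J (from wavelength = 0.261 Å, via E = hc/λ).
E_Y = 2.174e-11 J (from energy = 135.7 MeV, via E given directly).
Ratio = 7.611e-15 / 2.174e-11 = 3.50e-4.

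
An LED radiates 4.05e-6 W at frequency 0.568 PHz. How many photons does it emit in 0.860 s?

Total energy: E_total = P·t = 4.05e-6 × 0.860 = 3.483e-6 J.
Per-photon energy: E = 3.764e-19 J.
N = E_total / E_photon = 9.25e12.

9.25e12 photons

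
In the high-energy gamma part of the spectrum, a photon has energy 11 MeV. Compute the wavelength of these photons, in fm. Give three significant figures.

In SI units: E = 11 MeV = 1.7624 × 10^-12 J.
Apply λ = hc/E: λ = 1.127 × 10^-13 m.
Converting to fm: λ = 112.7 fm ≈ 113 fm.

113 fm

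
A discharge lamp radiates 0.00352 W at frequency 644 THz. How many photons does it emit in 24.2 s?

2.00 × 10^17 photons

Total energy: E_total = P·t = 0.00352 × 24.2 = 0.08518 J.
Per-photon energy: E = 4.267 × 10^-19 J.
N = E_total / E_photon = 2.00 × 10^17.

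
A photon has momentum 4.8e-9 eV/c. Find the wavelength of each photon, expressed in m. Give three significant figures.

258 m

First convert: p = 4.8e-9 eV/c = 2.5653e-36 kg·m/s.
Apply λ = h/p: λ = 258.3 m.
So λ ≈ 258 m.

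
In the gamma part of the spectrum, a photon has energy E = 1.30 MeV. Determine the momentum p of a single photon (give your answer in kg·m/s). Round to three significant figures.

Use c = 2.99792458 × 10^8 m/s, 1 eV = 1.602176634 × 10^-19 J.
First convert: E = 1.30 MeV = 2.0828 × 10^-13 J.
For a photon p = E/c, so p = 6.948 × 10^-22 kg·m/s.
So p ≈ 6.95 × 10^-22 kg·m/s.

6.95 × 10^-22 kg·m/s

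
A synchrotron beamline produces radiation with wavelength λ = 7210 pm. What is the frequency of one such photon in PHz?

41.6 PHz

(c = 2.99792458e8 m/s.)
First convert: λ = 7210 pm = 7.21e-9 m.
For a photon f = c/λ, so f = 4.158e16 Hz.
Converting to PHz: f = 41.58 PHz ≈ 41.6 PHz.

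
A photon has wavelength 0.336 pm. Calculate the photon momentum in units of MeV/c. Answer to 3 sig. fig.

Convert to SI: λ = 0.336 pm = 3.36·10^-13 m.
For a photon p = h/λ, so p = 1.972·10^-21 kg·m/s.
Converting to MeV/c: p = 3.690 MeV/c ≈ 3.69 MeV/c.

3.69 MeV/c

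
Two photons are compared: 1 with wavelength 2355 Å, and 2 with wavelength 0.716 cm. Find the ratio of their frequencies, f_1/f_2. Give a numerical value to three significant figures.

f_1 = 1.273e15 Hz (from wavelength = 2355 Å, via f = c/λ).
f_2 = 4.187e10 Hz (from wavelength = 0.716 cm, via f = c/λ).
Ratio = 1.273e15 / 4.187e10 = 3.04e4.

3.04e4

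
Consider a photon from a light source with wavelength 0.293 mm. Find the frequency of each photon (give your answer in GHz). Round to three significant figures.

1020 GHz

(c = 2.99792458 × 10^8 m/s.)
Convert to SI: λ = 0.293 mm = 2.93 × 10^-4 m.
Apply f = c/λ: f = 1.023 × 10^12 Hz.
Converting to GHz: f = 1023 GHz ≈ 1020 GHz.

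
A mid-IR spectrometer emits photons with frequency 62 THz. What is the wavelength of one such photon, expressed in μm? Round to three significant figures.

In SI units: f = 62 THz = 6.2·10^13 Hz.
Since λ = c/f for a photon, λ = 4.835·10^-6 m.
Converting to μm: λ = 4.835 μm ≈ 4.84 μm.

4.84 μm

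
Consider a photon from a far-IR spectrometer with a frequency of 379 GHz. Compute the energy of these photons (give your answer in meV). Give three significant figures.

(h = 6.62607015e-34 J·s, 1 eV = 1.602176634e-19 J.)
In SI units: f = 379 GHz = 3.79e11 Hz.
Apply E = hf: E = 2.511e-22 J.
Converting to meV: E = 1.567 meV ≈ 1.57 meV.

1.57 meV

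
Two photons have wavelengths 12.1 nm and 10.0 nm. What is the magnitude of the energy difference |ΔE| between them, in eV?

21.5 eV

Using E = hc/λ: E₁ = 1.642e-17 J, E₂ = 1.986e-17 J.
|ΔE| = |1.642e-17 − 1.986e-17| = 3.45e-18 J = 21.5 eV.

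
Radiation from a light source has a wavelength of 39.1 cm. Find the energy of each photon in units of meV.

Use h = 6.62607015·10^-34 J·s, c = 2.99792458·10^8 m/s, 1 eV = 1.602176634·10^-19 J.
First convert: λ = 39.1 cm = 0.391 m.
Apply E = hc/λ: E = 5.080·10^-25 J.
Converting to meV: E = 0.003171 meV ≈ 3.17·10^-3 meV.

3.17·10^-3 meV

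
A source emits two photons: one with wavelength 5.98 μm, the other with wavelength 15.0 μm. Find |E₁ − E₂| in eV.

Using E = hc/λ: E₁ = 3.322 × 10^-20 J, E₂ = 1.324 × 10^-20 J.
|ΔE| = |3.322 × 10^-20 − 1.324 × 10^-20| = 2.00 × 10^-20 J = 0.125 eV.

0.125 eV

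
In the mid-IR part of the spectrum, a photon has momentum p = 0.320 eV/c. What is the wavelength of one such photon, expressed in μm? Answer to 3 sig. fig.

3.87 μm

Take h = 6.62607015 × 10^-34 J·s, c = 2.99792458 × 10^8 m/s, 1 eV = 1.602176634 × 10^-19 J.
In SI units: p = 0.320 eV/c = 1.7102 × 10^-28 kg·m/s.
Since λ = h/p for a photon, λ = 3.875 × 10^-6 m.
Converting to μm: λ = 3.875 μm ≈ 3.87 μm.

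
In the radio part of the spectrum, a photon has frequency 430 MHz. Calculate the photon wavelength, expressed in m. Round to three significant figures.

0.697 m

Use c = 2.99792458e8 m/s.
First convert: f = 430 MHz = 4.3e8 Hz.
The photon relation is λ = c/f, giving λ = 0.6972 m.
So λ ≈ 0.697 m.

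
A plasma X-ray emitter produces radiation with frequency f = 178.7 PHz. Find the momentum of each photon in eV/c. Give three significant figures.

Take h = 6.62607015·10^-34 J·s, c = 2.99792458·10^8 m/s, 1 eV = 1.602176634·10^-19 J.
In SI units: f = 178.7 PHz = 1.787·10^17 Hz.
Since p = hf/c for a photon, p = 3.950·10^-25 kg·m/s.
Converting to eV/c: p = 739.0 eV/c ≈ 739 eV/c.

739 eV/c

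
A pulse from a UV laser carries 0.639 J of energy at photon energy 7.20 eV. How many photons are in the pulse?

Per-photon energy: E = 1.154 × 10^-18 J (from energy = 7.20 eV).
N = E_total / E_photon = 0.639 J / 1.154 × 10^-18 J = 5.54 × 10^17.

5.54 × 10^17 photons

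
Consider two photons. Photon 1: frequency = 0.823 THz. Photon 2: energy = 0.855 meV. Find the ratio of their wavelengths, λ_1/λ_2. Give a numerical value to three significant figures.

0.251

λ_1 = 3.643e-4 m (from frequency = 0.823 THz, via λ = c/f).
λ_2 = 0.001450 m (from energy = 0.855 meV, via λ = hc/E).
Ratio = 3.643e-4 / 0.001450 = 0.251.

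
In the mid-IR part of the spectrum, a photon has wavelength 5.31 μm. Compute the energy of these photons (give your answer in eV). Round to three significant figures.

Use h = 6.62607015e-34 J·s, c = 2.99792458e8 m/s, 1 eV = 1.602176634e-19 J.
First convert: λ = 5.31 μm = 5.31e-6 m.
Apply E = hc/λ: E = 3.741e-20 J.
Converting to eV: E = 0.2335 eV ≈ 0.233 eV.

0.233 eV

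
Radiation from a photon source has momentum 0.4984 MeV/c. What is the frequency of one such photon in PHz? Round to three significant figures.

Take h = 6.62607015e-34 J·s, c = 2.99792458e8 m/s, 1 eV = 1.602176634e-19 J.
Convert to SI: p = 0.4984 MeV/c = 2.6636e-22 kg·m/s.
Apply f = pc/h: f = 1.205e20 Hz.
Converting to PHz: f = 120500 PHz ≈ 1.21e5 PHz.

1.21e5 PHz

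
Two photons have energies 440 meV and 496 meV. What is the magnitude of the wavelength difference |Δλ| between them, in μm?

Using λ = hc/E: λ₁ = 2.818e-6 m, λ₂ = 2.500e-6 m.
|Δλ| = |2.818e-6 − 2.500e-6| = 3.18e-7 m = 0.318 μm.

0.318 μm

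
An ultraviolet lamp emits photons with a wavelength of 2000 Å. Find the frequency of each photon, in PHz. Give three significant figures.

1.50 PHz

Convert to SI: λ = 2000 Å = 2.0e-7 m.
For a photon f = c/λ, so f = 1.499e15 Hz.
Converting to PHz: f = 1.499 PHz ≈ 1.50 PHz.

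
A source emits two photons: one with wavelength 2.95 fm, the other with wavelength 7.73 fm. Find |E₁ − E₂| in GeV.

Using E = hc/λ: E₁ = 6.734 × 10^-11 J, E₂ = 2.570 × 10^-11 J.
|ΔE| = |6.734 × 10^-11 − 2.570 × 10^-11| = 4.16 × 10^-11 J = 0.260 GeV.

0.260 GeV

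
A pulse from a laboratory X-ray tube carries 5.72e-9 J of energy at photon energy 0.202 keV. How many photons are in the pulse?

Per-photon energy: E = 3.236e-17 J (from energy = 0.202 keV).
N = E_total / E_photon = 5.72e-9 J / 3.236e-17 J = 1.77e8.

1.77e8 photons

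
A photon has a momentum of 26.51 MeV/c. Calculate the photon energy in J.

4.25e-12 J

Use c = 2.99792458e8 m/s, 1 eV = 1.602176634e-19 J.
First convert: p = 26.51 MeV/c = 1.4168e-20 kg·m/s.
Apply E = pc: E = 4.247e-12 J.
So E ≈ 4.25e-12 J.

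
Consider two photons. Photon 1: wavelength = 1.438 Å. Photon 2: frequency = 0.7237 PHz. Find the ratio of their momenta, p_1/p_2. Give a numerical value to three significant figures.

2880

p_1 = 4.608e-24 kg·m/s (from wavelength = 1.438 Å, via p = h/λ).
p_2 = 1.600e-27 kg·m/s (from frequency = 0.7237 PHz, via p = hf/c).
Ratio = 4.608e-24 / 1.600e-27 = 2880.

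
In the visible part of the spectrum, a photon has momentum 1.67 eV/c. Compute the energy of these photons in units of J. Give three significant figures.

2.68 × 10^-19 J

In SI units: p = 1.67 eV/c = 8.9250 × 10^-28 kg·m/s.
For a photon E = pc, so E = 2.676 × 10^-19 J.
So E ≈ 2.68 × 10^-19 J.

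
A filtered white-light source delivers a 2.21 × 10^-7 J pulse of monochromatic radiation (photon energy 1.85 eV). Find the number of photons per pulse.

Per-photon energy: E = 2.964 × 10^-19 J (from energy = 1.85 eV).
N = E_total / E_photon = 2.21 × 10^-7 J / 2.964 × 10^-19 J = 7.46 × 10^11.

7.46 × 10^11 photons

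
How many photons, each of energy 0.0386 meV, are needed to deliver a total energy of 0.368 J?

Per-photon energy: E = 6.184e-24 J (from energy = 0.0386 meV).
N = E_total / E_photon = 0.368 J / 6.184e-24 J = 5.95e22.

5.95e22 photons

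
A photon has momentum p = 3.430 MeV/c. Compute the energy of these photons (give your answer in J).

(c = 2.99792458 × 10^8 m/s, 1 eV = 1.602176634 × 10^-19 J.)
First convert: p = 3.430 MeV/c = 1.8331 × 10^-21 kg·m/s.
For a photon E = pc, so E = 5.495 × 10^-13 J.
So E ≈ 5.50 × 10^-13 J.

5.50 × 10^-13 J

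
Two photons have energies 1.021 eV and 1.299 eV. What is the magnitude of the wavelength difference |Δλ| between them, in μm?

0.260 μm

Using λ = hc/E: λ₁ = 1.2143e-6 m, λ₂ = 9.5446e-7 m.
|Δλ| = |1.2143e-6 − 9.5446e-7| = 2.60e-7 m = 0.260 μm.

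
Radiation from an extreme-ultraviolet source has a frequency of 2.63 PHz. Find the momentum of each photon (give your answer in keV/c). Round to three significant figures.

0.0109 keV/c

Convert to SI: f = 2.63 PHz = 2.63e15 Hz.
Apply p = hf/c: p = 5.813e-27 kg·m/s.
Converting to keV/c: p = 0.01088 keV/c ≈ 0.0109 keV/c.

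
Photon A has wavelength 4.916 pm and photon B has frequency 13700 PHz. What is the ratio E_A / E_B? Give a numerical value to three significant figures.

4.45

E_A = 4.041 × 10^-14 J (from wavelength = 4.916 pm, via E = hc/λ).
E_B = 9.078 × 10^-15 J (from frequency = 13700 PHz, via E = hf).
Ratio = 4.041 × 10^-14 / 9.078 × 10^-15 = 4.45.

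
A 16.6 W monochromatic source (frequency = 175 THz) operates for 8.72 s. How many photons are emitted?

Total energy: E_total = P·t = 16.6 × 8.72 = 144.8 J.
Per-photon energy: E = 1.160·10^-19 J.
N = E_total / E_photon = 1.25·10^21.

1.25·10^21 photons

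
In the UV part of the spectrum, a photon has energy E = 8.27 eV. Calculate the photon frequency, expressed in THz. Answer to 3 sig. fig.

Convert to SI: E = 8.27 eV = 1.3250e-18 J.
The photon relation is f = E/h, giving f = 2.000e15 Hz.
Converting to THz: f = 2000 THz ≈ 2000 THz.

2000 THz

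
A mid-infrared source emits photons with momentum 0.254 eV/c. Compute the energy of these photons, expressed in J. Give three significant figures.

Take c = 2.99792458 × 10^8 m/s, 1 eV = 1.602176634 × 10^-19 J.
First convert: p = 0.254 eV/c = 1.3574 × 10^-28 kg·m/s.
Since E = pc for a photon, E = 4.070 × 10^-20 J.
So E ≈ 4.07 × 10^-20 J.

4.07 × 10^-20 J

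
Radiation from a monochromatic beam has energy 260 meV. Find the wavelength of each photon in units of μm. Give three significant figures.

4.77 μm

Use h = 6.62607015 × 10^-34 J·s, c = 2.99792458 × 10^8 m/s, 1 eV = 1.602176634 × 10^-19 J.
First convert: E = 260 meV = 4.1657 × 10^-20 J.
Apply λ = hc/E: λ = 4.769 × 10^-6 m.
Converting to μm: λ = 4.769 μm ≈ 4.77 μm.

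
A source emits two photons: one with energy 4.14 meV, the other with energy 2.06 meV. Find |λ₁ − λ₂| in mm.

0.302 mm

Using λ = hc/E: λ₁ = 2.995e-4 m, λ₂ = 6.019e-4 m.
|Δλ| = |2.995e-4 − 6.019e-4| = 3.02e-4 m = 0.302 mm.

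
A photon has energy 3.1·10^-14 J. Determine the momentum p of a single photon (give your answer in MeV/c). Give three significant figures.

The photon relation is p = E/c, giving p = 1.034·10^-22 kg·m/s.
Converting to MeV/c: p = 0.1935 MeV/c ≈ 0.193 MeV/c.

0.193 MeV/c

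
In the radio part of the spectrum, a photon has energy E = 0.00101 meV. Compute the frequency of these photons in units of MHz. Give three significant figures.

244 MHz

Take h = 6.62607015·10^-34 J·s, 1 eV = 1.602176634·10^-19 J.
Convert to SI: E = 0.00101 meV = 1.6182·10^-25 J.
Since f = E/h for a photon, f = 2.442·10^8 Hz.
Converting to MHz: f = 244.2 MHz ≈ 244 MHz.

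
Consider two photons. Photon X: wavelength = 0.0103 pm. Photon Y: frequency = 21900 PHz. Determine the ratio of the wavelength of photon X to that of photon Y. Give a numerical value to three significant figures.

7.52e-4

λ_X = 1.030e-14 m (from wavelength = 0.0103 pm, via λ given directly).
λ_Y = 1.369e-11 m (from frequency = 21900 PHz, via λ = c/f).
Ratio = 1.030e-14 / 1.369e-11 = 7.52e-4.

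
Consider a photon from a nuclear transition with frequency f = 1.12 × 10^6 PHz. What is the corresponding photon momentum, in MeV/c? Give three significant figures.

4.63 MeV/c

In SI units: f = 1.12 × 10^6 PHz = 1.12 × 10^21 Hz.
The photon relation is p = hf/c, giving p = 2.475 × 10^-21 kg·m/s.
Converting to MeV/c: p = 4.632 MeV/c ≈ 4.63 MeV/c.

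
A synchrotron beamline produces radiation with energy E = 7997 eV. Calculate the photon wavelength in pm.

155 pm

Take h = 6.62607015 × 10^-34 J·s, c = 2.99792458 × 10^8 m/s, 1 eV = 1.602176634 × 10^-19 J.
First convert: E = 7997 eV = 1.2813 × 10^-15 J.
Since λ = hc/E for a photon, λ = 1.550 × 10^-10 m.
Converting to pm: λ = 155.0 pm ≈ 155 pm.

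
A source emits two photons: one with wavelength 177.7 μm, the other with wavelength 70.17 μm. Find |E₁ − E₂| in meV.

10.7 meV

Using E = hc/λ: E₁ = 1.1179e-21 J, E₂ = 2.8309e-21 J.
|ΔE| = |1.1179e-21 − 2.8309e-21| = 1.71e-21 J = 10.7 meV.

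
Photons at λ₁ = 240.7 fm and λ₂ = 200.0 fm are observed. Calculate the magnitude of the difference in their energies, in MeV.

Using E = hc/λ: E₁ = 8.2528 × 10^-13 J, E₂ = 9.9322 × 10^-13 J.
|ΔE| = |8.2528 × 10^-13 − 9.9322 × 10^-13| = 1.68 × 10^-13 J = 1.05 MeV.

1.05 MeV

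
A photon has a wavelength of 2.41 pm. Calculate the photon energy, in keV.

In SI units: λ = 2.41 pm = 2.41 × 10^-12 m.
Since E = hc/λ for a photon, E = 8.243 × 10^-14 J.
Converting to keV: E = 514.5 keV ≈ 514 keV.

514 keV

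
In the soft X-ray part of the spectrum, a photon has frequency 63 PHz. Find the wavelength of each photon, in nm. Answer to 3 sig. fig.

(c = 2.99792458 × 10^8 m/s.)
First convert: f = 63 PHz = 6.3 × 10^16 Hz.
Apply λ = c/f: λ = 4.759 × 10^-9 m.
Converting to nm: λ = 4.759 nm ≈ 4.76 nm.

4.76 nm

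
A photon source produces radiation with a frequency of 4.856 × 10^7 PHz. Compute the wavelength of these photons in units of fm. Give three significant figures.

6.17 fm

Use c = 2.99792458 × 10^8 m/s.
In SI units: f = 4.856 × 10^7 PHz = 4.856 × 10^22 Hz.
For a photon λ = c/f, so λ = 6.174 × 10^-15 m.
Converting to fm: λ = 6.174 fm ≈ 6.17 fm.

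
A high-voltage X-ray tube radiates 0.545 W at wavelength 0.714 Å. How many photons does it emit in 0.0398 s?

7.80e12 photons

Total energy: E_total = P·t = 0.545 × 0.0398 = 0.02169 J.
Per-photon energy: E = 2.782e-15 J.
N = E_total / E_photon = 7.80e12.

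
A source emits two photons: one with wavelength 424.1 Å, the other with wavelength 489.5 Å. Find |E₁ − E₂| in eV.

3.91 eV

Using E = hc/λ: E₁ = 4.6839 × 10^-18 J, E₂ = 4.0581 × 10^-18 J.
|ΔE| = |4.6839 × 10^-18 − 4.0581 × 10^-18| = 6.26 × 10^-19 J = 3.91 eV.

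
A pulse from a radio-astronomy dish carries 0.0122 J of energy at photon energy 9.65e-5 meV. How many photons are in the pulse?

Per-photon energy: E = 1.546e-26 J (from energy = 9.65e-5 meV).
N = E_total / E_photon = 0.0122 J / 1.546e-26 J = 7.89e23.

7.89e23 photons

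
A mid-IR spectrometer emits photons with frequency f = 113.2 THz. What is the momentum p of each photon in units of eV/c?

0.468 eV/c

Convert to SI: f = 113.2 THz = 1.132e14 Hz.
The photon relation is p = hf/c, giving p = 2.502e-28 kg·m/s.
Converting to eV/c: p = 0.4682 eV/c ≈ 0.468 eV/c.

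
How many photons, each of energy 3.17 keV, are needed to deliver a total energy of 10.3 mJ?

Per-photon energy: E = 5.079·10^-16 J (from energy = 3.17 keV).
N = E_total / E_photon = 0.0103 J / 5.079·10^-16 J = 2.03·10^13.

2.03·10^13 photons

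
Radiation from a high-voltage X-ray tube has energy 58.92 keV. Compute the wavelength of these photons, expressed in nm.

0.0210 nm

Take h = 6.62607015e-34 J·s, c = 2.99792458e8 m/s, 1 eV = 1.602176634e-19 J.
First convert: E = 58.92 keV = 9.4400e-15 J.
Apply λ = hc/E: λ = 2.104e-11 m.
Converting to nm: λ = 0.02104 nm ≈ 0.0210 nm.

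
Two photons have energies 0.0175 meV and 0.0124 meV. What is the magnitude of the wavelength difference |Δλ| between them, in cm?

2.91 cm

Using λ = hc/E: λ₁ = 0.07085 m, λ₂ = 0.09999 m.
|Δλ| = |0.07085 − 0.09999| = 0.0291 m = 2.91 cm.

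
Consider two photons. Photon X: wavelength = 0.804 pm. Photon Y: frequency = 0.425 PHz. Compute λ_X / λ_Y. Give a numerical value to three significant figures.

λ_X = 8.040 × 10^-13 m (from wavelength = 0.804 pm, via λ given directly).
λ_Y = 7.054 × 10^-7 m (from frequency = 0.425 PHz, via λ = c/f).
Ratio = 8.040 × 10^-13 / 7.054 × 10^-7 = 1.14 × 10^-6.

1.14 × 10^-6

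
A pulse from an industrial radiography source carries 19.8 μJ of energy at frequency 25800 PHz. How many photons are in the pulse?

Per-photon energy: E = 1.710·10^-14 J (from frequency = 25800 PHz).
N = E_total / E_photon = 1.98·10^-5 J / 1.710·10^-14 J = 1.16·10^9.

1.16·10^9 photons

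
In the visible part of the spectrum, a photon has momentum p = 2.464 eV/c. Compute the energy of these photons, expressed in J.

Use c = 2.99792458 × 10^8 m/s, 1 eV = 1.602176634 × 10^-19 J.
First convert: p = 2.464 eV/c = 1.3168 × 10^-27 kg·m/s.
For a photon E = pc, so E = 3.948 × 10^-19 J.
So E ≈ 3.95 × 10^-19 J.

3.95 × 10^-19 J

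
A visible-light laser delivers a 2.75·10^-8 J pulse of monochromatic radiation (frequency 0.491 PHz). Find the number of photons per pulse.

8.45·10^10 photons

Per-photon energy: E = 3.253·10^-19 J (from frequency = 0.491 PHz).
N = E_total / E_photon = 2.75·10^-8 J / 3.253·10^-19 J = 8.45·10^10.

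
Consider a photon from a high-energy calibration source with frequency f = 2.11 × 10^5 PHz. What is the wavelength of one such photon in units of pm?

Use c = 2.99792458 × 10^8 m/s.
In SI units: f = 2.11 × 10^5 PHz = 2.11 × 10^20 Hz.
Since λ = c/f for a photon, λ = 1.421 × 10^-12 m.
Converting to pm: λ = 1.421 pm ≈ 1.42 pm.

1.42 pm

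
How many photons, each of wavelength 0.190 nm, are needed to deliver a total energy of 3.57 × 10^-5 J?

Per-photon energy: E = 1.045 × 10^-15 J (from wavelength = 0.190 nm).
N = E_total / E_photon = 3.57 × 10^-5 J / 1.045 × 10^-15 J = 3.41 × 10^10.

3.41 × 10^10 photons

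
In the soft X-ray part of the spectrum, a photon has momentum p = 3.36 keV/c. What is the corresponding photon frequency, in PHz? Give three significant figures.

In SI units: p = 3.36 keV/c = 1.7957e-24 kg·m/s.
Since f = pc/h for a photon, f = 8.124e17 Hz.
Converting to PHz: f = 812.4 PHz ≈ 812 PHz.

812 PHz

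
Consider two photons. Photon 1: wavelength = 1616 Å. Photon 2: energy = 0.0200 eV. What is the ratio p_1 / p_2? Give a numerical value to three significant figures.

384

p_1 = 4.100e-27 kg·m/s (from wavelength = 1616 Å, via p = h/λ).
p_2 = 1.069e-29 kg·m/s (from energy = 0.0200 eV, via p = E/c).
Ratio = 4.100e-27 / 1.069e-29 = 384.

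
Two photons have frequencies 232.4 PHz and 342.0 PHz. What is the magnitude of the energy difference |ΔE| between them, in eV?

453 eV

Using E = hf: E₁ = 1.5399·10^-16 J, E₂ = 2.2661·10^-16 J.
|ΔE| = |1.5399·10^-16 − 2.2661·10^-16| = 7.26·10^-17 J = 453 eV.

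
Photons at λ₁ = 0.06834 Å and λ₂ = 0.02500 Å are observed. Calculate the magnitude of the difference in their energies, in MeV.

Using E = hc/λ: E₁ = 2.9067 × 10^-14 J, E₂ = 7.9458 × 10^-14 J.
|ΔE| = |2.9067 × 10^-14 − 7.9458 × 10^-14| = 5.04 × 10^-14 J = 0.315 MeV.

0.315 MeV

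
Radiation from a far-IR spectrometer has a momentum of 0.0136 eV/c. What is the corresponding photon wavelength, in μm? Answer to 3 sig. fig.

91.2 μm

In SI units: p = 0.0136 eV/c = 7.2682e-30 kg·m/s.
Since λ = h/p for a photon, λ = 9.116e-5 m.
Converting to μm: λ = 91.16 μm ≈ 91.2 μm.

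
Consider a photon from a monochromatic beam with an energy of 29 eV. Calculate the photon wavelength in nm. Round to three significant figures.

42.8 nm

In SI units: E = 29 eV = 4.6463 × 10^-18 J.
Apply λ = hc/E: λ = 4.275 × 10^-8 m.
Converting to nm: λ = 42.75 nm ≈ 42.8 nm.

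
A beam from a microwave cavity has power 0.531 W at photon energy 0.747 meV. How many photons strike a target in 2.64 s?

1.17 × 10^22 photons

Total energy: E_total = P·t = 0.531 × 2.64 = 1.402 J.
Per-photon energy: E = 1.197 × 10^-22 J.
N = E_total / E_photon = 1.17 × 10^22.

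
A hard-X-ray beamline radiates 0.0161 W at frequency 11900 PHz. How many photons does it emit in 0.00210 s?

4.29 × 10^9 photons

Total energy: E_total = P·t = 0.0161 × 0.00210 = 3.381 × 10^-5 J.
Per-photon energy: E = 7.885 × 10^-15 J.
N = E_total / E_photon = 4.29 × 10^9.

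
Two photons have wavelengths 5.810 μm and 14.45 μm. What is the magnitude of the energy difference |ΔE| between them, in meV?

128 meV

Using E = hc/λ: E₁ = 3.4190·10^-20 J, E₂ = 1.3747·10^-20 J.
|ΔE| = |3.4190·10^-20 − 1.3747·10^-20| = 2.04·10^-20 J = 128 meV.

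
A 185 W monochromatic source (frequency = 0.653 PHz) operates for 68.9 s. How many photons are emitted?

2.95 × 10^22 photons

Total energy: E_total = P·t = 185 × 68.9 = 12750 J.
Per-photon energy: E = 4.327 × 10^-19 J.
N = E_total / E_photon = 2.95 × 10^22.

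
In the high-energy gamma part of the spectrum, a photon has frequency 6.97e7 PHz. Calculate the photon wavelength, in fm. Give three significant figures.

Convert to SI: f = 6.97e7 PHz = 6.97e22 Hz.
For a photon λ = c/f, so λ = 4.301e-15 m.
Converting to fm: λ = 4.301 fm ≈ 4.30 fm.

4.30 fm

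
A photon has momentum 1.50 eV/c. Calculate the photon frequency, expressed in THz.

363 THz

First convert: p = 1.50 eV/c = 8.0164 × 10^-28 kg·m/s.
For a photon f = pc/h, so f = 3.627 × 10^14 Hz.
Converting to THz: f = 362.7 THz ≈ 363 THz.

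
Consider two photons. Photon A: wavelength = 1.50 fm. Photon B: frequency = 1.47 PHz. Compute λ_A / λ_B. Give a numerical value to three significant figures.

λ_A = 1.500·10^-15 m (from wavelength = 1.50 fm, via λ given directly).
λ_B = 2.039·10^-7 m (from frequency = 1.47 PHz, via λ = c/f).
Ratio = 1.500·10^-15 / 2.039·10^-7 = 7.36·10^-9.

7.36·10^-9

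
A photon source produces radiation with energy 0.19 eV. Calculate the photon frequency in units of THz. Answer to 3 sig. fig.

Use h = 6.62607015e-34 J·s, 1 eV = 1.602176634e-19 J.
In SI units: E = 0.19 eV = 3.0441e-20 J.
For a photon f = E/h, so f = 4.594e13 Hz.
Converting to THz: f = 45.94 THz ≈ 45.9 THz.

45.9 THz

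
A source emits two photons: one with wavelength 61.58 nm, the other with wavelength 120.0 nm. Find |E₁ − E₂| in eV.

Using E = hc/λ: E₁ = 3.2258e-18 J, E₂ = 1.6554e-18 J.
|ΔE| = |3.2258e-18 − 1.6554e-18| = 1.57e-18 J = 9.80 eV.

9.80 eV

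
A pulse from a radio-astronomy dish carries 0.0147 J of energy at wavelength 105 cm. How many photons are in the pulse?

7.77 × 10^22 photons

Per-photon energy: E = 1.892 × 10^-25 J (from wavelength = 105 cm).
N = E_total / E_photon = 0.0147 J / 1.892 × 10^-25 J = 7.77 × 10^22.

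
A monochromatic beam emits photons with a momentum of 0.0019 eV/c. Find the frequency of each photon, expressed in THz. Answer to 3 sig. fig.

0.459 THz

In SI units: p = 0.0019 eV/c = 1.0154·10^-30 kg·m/s.
For a photon f = pc/h, so f = 4.594·10^11 Hz.
Converting to THz: f = 0.4594 THz ≈ 0.459 THz.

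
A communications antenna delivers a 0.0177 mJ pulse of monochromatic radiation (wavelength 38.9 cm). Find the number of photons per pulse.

3.47 × 10^19 photons

Per-photon energy: E = 5.107 × 10^-25 J (from wavelength = 38.9 cm).
N = E_total / E_photon = 1.77 × 10^-5 J / 5.107 × 10^-25 J = 3.47 × 10^19.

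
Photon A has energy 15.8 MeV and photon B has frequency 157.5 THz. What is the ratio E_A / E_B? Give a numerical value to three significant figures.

E_A = 2.531e-12 J (from energy = 15.8 MeV, via E given directly).
E_B = 1.044e-19 J (from frequency = 157.5 THz, via E = hf).
Ratio = 2.531e-12 / 1.044e-19 = 2.43e7.

2.43e7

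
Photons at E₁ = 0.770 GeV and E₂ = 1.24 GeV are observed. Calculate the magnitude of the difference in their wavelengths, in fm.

Using λ = hc/E: λ₁ = 1.610·10^-15 m, λ₂ = 9.999·10^-16 m.
|Δλ| = |1.610·10^-15 − 9.999·10^-16| = 6.10·10^-16 m = 0.610 fm.

0.610 fm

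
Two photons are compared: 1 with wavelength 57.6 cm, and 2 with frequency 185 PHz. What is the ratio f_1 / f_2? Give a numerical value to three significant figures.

2.81e-9

f_1 = 5.205e8 Hz (from wavelength = 57.6 cm, via f = c/λ).
f_2 = 1.850e17 Hz (from frequency = 185 PHz, via f given directly).
Ratio = 5.205e8 / 1.850e17 = 2.81e-9.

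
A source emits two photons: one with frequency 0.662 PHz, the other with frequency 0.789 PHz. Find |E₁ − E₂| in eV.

Using E = hf: E₁ = 4.386e-19 J, E₂ = 5.228e-19 J.
|ΔE| = |4.386e-19 − 5.228e-19| = 8.42e-20 J = 0.525 eV.

0.525 eV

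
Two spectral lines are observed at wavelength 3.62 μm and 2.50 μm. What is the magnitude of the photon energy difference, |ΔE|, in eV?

0.153 eV

Using E = hc/λ: E₁ = 5.487 × 10^-20 J, E₂ = 7.946 × 10^-20 J.
|ΔE| = |5.487 × 10^-20 − 7.946 × 10^-20| = 2.46 × 10^-20 J = 0.153 eV.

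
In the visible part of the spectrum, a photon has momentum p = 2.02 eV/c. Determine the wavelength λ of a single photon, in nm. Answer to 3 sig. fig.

Use h = 6.62607015e-34 J·s, c = 2.99792458e8 m/s, 1 eV = 1.602176634e-19 J.
In SI units: p = 2.02 eV/c = 1.0795e-27 kg·m/s.
Apply λ = h/p: λ = 6.138e-7 m.
Converting to nm: λ = 613.8 nm ≈ 614 nm.

614 nm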